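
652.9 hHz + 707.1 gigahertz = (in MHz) 7.071e+05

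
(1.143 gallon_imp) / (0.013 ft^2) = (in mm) 4302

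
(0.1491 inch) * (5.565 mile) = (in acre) 0.008381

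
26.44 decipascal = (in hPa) 0.02644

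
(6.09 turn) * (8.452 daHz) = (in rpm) 3.088e+04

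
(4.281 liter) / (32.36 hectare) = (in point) 3.75e-05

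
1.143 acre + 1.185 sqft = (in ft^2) 4.979e+04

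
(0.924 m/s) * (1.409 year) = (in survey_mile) 2.551e+04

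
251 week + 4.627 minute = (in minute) 2.53e+06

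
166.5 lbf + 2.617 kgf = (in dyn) 7.663e+07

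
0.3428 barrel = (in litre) 54.5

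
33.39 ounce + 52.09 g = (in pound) 2.202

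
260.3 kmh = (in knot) 140.6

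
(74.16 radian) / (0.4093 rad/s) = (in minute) 3.02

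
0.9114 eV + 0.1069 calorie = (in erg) 4.473e+06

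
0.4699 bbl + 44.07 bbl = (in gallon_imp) 1558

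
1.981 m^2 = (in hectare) 0.0001981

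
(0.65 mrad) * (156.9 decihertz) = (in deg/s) 0.5843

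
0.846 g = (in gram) 0.846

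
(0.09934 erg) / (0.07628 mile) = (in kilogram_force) 8.252e-12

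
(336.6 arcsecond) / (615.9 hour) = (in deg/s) 4.217e-08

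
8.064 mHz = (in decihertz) 0.08064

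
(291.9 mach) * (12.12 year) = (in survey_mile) 2.361e+10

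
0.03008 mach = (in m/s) 10.24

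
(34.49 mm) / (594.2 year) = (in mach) 5.406e-15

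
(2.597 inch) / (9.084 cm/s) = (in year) 2.303e-08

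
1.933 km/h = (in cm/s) 53.69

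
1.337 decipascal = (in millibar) 0.001337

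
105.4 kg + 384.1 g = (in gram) 1.058e+05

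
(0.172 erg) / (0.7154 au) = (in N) 1.607e-19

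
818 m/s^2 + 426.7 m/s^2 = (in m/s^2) 1245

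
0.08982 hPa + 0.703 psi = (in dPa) 4.856e+04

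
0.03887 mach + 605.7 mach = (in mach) 605.7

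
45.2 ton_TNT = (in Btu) 1.792e+08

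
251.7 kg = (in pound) 554.9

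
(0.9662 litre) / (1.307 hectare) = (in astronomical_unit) 4.942e-19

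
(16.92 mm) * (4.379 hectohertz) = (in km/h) 26.67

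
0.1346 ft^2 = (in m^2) 0.0125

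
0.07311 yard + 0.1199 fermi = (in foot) 0.2193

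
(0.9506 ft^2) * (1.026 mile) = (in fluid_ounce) 4.931e+06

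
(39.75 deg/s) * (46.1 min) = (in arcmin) 6.597e+06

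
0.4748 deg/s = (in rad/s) 0.008287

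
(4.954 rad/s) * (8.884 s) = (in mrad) 4.401e+04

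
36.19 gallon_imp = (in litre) 164.5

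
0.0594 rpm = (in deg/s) 0.3564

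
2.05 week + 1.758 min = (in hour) 344.4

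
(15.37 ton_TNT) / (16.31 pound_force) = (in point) 2.513e+12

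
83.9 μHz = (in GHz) 8.39e-14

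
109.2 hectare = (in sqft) 1.175e+07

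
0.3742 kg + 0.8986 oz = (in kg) 0.3997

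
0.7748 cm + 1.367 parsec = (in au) 2.82e+05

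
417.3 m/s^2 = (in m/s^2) 417.3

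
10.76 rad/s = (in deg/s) 616.5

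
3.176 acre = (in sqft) 1.383e+05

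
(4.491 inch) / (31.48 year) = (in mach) 3.375e-13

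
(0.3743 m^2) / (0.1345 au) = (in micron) 1.86e-05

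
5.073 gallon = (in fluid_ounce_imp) 675.9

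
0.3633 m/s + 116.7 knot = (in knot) 117.4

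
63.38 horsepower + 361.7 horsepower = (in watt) 3.17e+05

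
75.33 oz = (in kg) 2.136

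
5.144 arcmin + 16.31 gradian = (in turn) 0.04101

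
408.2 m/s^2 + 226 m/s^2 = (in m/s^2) 634.2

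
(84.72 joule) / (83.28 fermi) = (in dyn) 1.017e+20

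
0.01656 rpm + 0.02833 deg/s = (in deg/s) 0.1277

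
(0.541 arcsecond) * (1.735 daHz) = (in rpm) 0.0004346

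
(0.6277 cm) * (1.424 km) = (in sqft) 96.21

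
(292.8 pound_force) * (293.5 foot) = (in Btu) 110.4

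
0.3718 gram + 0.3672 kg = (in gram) 367.6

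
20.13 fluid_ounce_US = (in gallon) 0.1573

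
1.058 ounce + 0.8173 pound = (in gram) 400.7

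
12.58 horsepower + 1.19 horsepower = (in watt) 1.027e+04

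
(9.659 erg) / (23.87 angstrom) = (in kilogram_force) 41.26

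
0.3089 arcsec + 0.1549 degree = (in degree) 0.155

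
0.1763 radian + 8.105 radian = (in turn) 1.318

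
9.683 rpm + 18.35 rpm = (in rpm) 28.03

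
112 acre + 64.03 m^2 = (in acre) 112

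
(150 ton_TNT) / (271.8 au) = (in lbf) 0.00347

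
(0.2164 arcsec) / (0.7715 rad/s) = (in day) 1.574e-11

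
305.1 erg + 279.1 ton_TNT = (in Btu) 1.107e+09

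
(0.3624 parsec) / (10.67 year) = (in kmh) 1.196e+08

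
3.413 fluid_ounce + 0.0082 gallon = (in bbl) 0.0008301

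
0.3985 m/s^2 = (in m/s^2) 0.3985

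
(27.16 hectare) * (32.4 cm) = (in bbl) 5.535e+05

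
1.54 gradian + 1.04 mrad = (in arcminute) 86.74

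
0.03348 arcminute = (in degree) 0.000558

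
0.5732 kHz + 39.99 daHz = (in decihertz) 9731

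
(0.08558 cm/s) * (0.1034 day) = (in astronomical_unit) 5.111e-11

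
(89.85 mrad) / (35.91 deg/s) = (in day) 1.659e-06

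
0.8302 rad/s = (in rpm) 7.928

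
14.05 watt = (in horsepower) 0.01884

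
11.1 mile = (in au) 1.194e-07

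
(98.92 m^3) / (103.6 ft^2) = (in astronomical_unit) 6.87e-11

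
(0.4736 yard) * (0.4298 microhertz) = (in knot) 3.618e-07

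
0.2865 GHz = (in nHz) 2.865e+17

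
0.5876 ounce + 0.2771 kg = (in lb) 0.6476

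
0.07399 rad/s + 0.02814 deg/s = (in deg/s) 4.267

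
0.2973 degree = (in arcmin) 17.84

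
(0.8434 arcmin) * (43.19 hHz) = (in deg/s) 60.71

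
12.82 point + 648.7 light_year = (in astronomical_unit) 4.102e+07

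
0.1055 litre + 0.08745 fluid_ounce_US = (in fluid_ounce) 3.655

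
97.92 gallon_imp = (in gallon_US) 117.6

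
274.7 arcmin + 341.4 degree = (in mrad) 6038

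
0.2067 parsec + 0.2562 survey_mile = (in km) 6.378e+12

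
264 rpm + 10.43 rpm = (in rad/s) 28.74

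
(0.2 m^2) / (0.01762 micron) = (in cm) 1.135e+09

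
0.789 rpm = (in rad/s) 0.08262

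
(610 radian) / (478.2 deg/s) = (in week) 0.0001208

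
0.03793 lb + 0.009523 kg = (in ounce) 0.9428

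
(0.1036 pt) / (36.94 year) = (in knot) 6.098e-14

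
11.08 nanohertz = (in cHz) 1.108e-06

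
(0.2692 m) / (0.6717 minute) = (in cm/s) 0.668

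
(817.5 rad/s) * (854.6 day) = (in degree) 3.458e+12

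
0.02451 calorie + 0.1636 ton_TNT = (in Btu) 6.488e+05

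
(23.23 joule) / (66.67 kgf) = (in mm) 35.53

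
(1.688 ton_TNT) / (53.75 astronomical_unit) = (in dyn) 87.83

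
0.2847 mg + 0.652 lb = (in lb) 0.652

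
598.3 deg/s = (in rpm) 99.72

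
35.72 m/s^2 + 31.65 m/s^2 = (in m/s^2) 67.37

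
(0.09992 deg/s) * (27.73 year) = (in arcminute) 5.243e+09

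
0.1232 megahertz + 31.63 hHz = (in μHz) 1.264e+11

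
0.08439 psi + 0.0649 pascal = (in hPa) 5.819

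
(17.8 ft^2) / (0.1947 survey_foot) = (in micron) 2.787e+07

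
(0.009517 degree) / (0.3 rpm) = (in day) 6.119e-08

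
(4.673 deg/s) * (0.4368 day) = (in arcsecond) 6.349e+08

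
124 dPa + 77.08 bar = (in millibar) 7.708e+04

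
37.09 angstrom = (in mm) 3.709e-06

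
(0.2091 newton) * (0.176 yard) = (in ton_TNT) 8.043e-12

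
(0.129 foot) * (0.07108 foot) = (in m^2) 0.0008519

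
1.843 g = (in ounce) 0.06501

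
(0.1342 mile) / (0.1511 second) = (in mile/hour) 3197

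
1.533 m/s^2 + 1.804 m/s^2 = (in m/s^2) 3.337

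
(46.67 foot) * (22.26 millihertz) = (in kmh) 1.14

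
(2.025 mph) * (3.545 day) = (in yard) 3.032e+05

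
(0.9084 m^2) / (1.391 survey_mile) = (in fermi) 4.058e+11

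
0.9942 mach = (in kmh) 1219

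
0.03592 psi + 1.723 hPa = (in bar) 0.0042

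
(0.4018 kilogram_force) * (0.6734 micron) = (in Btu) 2.515e-09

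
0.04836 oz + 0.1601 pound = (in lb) 0.1631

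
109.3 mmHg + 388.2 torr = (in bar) 0.6633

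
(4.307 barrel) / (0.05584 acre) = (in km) 3.03e-06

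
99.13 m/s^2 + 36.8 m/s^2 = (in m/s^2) 135.9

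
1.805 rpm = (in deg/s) 10.83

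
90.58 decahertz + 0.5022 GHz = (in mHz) 5.022e+11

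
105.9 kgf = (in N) 1039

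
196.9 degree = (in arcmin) 1.181e+04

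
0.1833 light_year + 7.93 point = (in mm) 1.734e+18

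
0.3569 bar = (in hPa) 356.9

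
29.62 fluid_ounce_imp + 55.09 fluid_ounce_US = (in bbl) 0.01554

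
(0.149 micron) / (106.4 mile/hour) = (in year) 9.933e-17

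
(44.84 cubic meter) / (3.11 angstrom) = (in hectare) 1.442e+07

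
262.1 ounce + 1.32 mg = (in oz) 262.1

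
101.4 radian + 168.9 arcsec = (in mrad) 1.014e+05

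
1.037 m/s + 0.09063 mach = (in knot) 62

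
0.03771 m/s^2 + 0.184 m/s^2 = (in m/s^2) 0.2217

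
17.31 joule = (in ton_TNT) 4.137e-09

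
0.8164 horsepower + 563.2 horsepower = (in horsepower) 564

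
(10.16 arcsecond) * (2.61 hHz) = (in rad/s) 0.01286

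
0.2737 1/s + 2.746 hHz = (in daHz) 27.49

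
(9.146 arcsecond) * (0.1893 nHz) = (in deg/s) 4.809e-13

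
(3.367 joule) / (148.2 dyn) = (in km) 2.272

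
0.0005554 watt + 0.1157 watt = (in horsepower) 0.0001559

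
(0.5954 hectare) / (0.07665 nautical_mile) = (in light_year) 4.433e-15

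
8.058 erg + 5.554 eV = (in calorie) 1.926e-07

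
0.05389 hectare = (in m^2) 538.9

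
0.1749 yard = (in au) 1.069e-12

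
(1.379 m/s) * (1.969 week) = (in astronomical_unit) 1.098e-05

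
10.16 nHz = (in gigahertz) 1.016e-17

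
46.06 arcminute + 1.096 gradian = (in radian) 0.03061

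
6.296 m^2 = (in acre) 0.001556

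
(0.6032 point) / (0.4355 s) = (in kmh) 0.001759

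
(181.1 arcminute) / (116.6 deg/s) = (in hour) 7.191e-06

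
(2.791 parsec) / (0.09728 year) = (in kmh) 1.011e+11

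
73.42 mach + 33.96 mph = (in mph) 5.596e+04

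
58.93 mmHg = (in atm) 0.07754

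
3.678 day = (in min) 5296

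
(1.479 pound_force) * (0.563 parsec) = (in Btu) 1.083e+14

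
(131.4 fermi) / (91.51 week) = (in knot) 4.615e-21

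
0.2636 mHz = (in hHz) 2.636e-06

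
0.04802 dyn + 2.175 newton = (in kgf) 0.2218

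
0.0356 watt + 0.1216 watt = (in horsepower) 0.0002108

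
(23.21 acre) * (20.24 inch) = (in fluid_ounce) 1.633e+09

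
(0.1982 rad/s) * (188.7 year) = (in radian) 1.179e+09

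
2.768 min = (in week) 0.0002746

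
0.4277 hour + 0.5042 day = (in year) 0.00143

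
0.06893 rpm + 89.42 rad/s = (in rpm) 854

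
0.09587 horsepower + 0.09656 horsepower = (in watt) 143.5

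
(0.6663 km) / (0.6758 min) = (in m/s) 16.43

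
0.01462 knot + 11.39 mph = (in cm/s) 509.9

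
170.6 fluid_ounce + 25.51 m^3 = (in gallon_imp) 5613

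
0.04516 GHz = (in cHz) 4.516e+09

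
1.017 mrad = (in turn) 0.0001619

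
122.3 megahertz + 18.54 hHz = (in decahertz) 1.223e+07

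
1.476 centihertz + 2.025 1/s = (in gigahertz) 2.04e-09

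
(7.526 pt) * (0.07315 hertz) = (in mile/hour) 0.0004344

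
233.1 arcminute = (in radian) 0.06781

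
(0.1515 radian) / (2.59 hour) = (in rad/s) 1.625e-05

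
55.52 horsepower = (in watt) 4.14e+04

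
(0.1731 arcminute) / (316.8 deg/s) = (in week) 1.506e-11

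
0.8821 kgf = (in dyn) 8.65e+05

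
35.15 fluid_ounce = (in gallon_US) 0.2746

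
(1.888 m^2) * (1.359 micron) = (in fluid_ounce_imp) 0.0903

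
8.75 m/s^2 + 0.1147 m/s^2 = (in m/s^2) 8.865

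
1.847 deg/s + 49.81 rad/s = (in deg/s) 2856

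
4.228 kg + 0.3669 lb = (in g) 4394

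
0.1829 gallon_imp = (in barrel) 0.00523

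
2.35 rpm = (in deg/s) 14.1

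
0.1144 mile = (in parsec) 5.967e-15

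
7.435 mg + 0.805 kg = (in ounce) 28.4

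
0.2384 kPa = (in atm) 0.002353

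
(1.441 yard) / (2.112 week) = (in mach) 3.03e-09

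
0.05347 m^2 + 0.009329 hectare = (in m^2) 93.34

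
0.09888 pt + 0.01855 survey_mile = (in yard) 32.65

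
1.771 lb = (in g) 803.3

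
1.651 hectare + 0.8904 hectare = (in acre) 6.28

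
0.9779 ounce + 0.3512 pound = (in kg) 0.187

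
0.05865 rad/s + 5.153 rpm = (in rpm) 5.713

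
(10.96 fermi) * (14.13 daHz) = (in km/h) 5.575e-12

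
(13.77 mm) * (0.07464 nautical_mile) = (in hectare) 0.0001903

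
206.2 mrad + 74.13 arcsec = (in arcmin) 710.1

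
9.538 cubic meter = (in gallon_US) 2520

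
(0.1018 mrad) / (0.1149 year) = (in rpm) 2.683e-10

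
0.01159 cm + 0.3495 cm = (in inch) 0.1422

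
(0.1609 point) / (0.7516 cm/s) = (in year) 2.395e-10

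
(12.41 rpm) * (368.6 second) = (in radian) 479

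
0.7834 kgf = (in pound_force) 1.727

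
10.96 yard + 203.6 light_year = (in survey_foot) 6.32e+18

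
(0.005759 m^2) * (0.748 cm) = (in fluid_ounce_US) 1.457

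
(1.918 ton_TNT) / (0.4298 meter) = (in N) 1.867e+10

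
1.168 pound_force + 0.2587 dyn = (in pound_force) 1.168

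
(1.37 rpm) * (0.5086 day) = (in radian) 6304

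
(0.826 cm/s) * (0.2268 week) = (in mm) 1.133e+06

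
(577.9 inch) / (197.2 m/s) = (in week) 1.231e-07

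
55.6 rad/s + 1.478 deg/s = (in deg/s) 3187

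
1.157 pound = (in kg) 0.5248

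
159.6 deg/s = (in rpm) 26.6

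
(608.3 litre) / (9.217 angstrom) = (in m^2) 6.6e+08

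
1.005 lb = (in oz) 16.08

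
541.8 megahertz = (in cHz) 5.418e+10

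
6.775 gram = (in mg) 6775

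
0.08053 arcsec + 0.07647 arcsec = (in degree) 4.361e-05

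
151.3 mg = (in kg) 0.0001513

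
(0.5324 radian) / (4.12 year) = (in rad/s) 4.098e-09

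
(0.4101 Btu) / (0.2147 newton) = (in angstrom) 2.015e+13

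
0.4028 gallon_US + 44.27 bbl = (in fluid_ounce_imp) 2.478e+05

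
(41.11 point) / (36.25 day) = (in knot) 9.001e-09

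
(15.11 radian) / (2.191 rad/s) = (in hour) 0.001916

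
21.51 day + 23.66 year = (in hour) 2.078e+05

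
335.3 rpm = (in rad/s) 35.11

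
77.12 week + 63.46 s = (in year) 1.479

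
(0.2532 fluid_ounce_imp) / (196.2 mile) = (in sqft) 2.452e-10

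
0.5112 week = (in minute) 5153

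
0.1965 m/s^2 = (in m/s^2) 0.1965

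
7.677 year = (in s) 2.421e+08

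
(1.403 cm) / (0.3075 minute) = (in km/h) 0.002738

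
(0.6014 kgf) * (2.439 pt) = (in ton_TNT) 1.213e-12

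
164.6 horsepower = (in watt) 1.227e+05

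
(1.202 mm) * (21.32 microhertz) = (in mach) 7.526e-11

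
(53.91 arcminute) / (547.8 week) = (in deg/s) 2.712e-09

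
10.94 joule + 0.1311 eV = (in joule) 10.94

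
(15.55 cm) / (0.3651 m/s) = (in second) 0.4259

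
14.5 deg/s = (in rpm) 2.417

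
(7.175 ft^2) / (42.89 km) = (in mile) 9.657e-09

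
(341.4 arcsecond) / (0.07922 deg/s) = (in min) 0.01995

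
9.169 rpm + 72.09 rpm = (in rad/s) 8.509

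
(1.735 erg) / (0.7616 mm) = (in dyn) 22.78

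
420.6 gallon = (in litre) 1592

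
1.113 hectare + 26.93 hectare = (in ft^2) 3.019e+06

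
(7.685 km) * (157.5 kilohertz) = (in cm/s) 1.21e+11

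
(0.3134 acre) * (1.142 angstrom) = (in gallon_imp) 3.186e-05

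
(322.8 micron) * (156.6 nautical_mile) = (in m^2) 93.62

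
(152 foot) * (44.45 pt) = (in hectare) 7.265e-05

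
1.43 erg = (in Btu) 1.355e-10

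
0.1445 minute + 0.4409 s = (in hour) 0.002531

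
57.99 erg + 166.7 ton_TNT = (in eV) 4.353e+30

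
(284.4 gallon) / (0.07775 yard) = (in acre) 0.003742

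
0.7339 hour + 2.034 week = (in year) 0.03909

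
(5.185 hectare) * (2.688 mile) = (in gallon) 5.925e+10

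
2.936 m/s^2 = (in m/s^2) 2.936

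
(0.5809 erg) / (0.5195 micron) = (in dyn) 1.118e+04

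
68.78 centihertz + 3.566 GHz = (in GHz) 3.566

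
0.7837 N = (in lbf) 0.1762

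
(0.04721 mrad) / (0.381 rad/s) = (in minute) 2.065e-06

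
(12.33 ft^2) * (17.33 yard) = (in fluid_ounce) 6.138e+05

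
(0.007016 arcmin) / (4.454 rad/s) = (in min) 7.637e-09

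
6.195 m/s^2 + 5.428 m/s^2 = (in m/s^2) 11.62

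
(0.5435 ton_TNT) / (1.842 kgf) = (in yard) 1.377e+08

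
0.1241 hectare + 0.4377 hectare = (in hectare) 0.5618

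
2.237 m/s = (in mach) 0.00657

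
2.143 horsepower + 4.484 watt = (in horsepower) 2.149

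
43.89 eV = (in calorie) 1.681e-18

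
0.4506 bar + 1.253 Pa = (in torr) 338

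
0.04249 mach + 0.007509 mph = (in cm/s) 1447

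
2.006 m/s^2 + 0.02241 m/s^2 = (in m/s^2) 2.028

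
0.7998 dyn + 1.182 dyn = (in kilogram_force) 2.021e-06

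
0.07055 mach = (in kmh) 86.48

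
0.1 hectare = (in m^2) 1000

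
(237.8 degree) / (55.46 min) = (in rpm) 0.01191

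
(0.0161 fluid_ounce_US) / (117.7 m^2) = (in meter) 4.045e-09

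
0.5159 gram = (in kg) 0.0005159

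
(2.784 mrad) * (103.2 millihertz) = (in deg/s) 0.01646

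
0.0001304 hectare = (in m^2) 1.304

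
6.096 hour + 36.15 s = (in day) 0.2544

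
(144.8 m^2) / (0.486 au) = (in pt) 5.646e-06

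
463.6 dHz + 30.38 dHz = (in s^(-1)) 49.4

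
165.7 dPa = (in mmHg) 0.1243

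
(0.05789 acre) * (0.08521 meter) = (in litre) 1.996e+04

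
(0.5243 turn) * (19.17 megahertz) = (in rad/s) 6.315e+07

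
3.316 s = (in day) 3.838e-05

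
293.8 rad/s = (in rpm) 2806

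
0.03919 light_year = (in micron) 3.708e+20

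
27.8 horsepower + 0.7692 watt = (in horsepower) 27.8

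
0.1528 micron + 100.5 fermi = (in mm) 0.0001528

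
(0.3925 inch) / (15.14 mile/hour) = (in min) 2.455e-05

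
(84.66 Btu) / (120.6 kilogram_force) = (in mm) 7.552e+04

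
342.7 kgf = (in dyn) 3.361e+08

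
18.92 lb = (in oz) 302.7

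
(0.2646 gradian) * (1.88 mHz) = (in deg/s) 0.0004477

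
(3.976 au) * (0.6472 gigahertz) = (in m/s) 3.85e+20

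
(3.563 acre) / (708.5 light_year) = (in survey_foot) 7.058e-15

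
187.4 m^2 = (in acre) 0.04631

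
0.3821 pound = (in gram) 173.3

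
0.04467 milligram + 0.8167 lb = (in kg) 0.3704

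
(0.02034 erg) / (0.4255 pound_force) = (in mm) 1.075e-06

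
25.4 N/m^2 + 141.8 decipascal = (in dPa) 395.8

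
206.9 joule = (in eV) 1.291e+21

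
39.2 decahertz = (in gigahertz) 3.92e-07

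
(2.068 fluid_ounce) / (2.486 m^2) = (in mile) 1.529e-08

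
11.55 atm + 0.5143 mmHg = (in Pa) 1.17e+06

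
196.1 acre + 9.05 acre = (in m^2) 8.302e+05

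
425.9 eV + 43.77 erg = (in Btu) 4.149e-09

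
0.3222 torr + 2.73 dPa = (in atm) 0.0004266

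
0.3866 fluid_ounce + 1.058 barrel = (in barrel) 1.058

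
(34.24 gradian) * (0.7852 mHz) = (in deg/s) 0.0242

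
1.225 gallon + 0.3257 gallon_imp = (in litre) 6.118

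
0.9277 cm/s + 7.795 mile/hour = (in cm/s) 349.4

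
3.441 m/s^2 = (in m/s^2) 3.441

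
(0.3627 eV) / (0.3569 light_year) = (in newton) 1.721e-35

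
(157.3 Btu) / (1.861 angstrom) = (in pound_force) 2.005e+14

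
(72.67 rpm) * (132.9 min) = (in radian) 6.068e+04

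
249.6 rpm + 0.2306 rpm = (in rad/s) 26.16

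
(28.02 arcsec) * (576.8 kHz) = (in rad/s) 78.36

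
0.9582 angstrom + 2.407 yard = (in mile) 0.001368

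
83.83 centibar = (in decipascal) 8.383e+05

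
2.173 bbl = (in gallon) 91.27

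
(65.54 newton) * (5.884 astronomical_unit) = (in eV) 3.601e+32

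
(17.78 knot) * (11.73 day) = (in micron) 9.27e+12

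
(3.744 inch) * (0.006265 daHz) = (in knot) 0.01158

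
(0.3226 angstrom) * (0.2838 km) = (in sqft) 9.855e-08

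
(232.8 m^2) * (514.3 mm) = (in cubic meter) 119.7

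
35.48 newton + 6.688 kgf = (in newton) 101.1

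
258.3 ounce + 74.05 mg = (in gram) 7323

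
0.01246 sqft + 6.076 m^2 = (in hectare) 0.0006077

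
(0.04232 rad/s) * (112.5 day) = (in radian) 4.114e+05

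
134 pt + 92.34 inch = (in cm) 239.3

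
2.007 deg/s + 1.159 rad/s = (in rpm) 11.4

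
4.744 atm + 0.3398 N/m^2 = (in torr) 3605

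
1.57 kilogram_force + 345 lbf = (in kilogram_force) 158.1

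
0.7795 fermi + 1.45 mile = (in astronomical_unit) 1.56e-08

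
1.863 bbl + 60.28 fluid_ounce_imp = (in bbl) 1.874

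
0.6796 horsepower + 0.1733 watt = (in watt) 507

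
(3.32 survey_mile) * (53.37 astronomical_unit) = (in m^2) 4.266e+16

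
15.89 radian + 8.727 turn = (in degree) 4052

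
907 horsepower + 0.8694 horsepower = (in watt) 6.77e+05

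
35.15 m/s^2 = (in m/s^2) 35.15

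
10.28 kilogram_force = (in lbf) 22.66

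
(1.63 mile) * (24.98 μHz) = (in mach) 0.0001924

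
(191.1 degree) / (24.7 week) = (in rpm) 2.132e-06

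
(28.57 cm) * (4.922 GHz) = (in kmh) 5.062e+09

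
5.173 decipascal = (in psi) 7.503e-05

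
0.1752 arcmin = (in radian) 5.096e-05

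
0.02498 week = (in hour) 4.197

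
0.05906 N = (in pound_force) 0.01328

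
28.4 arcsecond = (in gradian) 0.008765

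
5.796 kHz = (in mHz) 5.796e+06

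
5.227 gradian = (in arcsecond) 1.694e+04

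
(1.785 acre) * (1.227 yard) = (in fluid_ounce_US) 2.741e+08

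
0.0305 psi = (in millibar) 2.103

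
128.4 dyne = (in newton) 0.001284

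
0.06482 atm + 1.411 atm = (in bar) 1.495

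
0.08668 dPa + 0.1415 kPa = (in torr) 1.061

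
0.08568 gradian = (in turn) 0.0002142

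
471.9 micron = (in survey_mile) 2.932e-07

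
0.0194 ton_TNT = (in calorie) 1.94e+07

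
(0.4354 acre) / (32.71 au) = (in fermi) 3.601e+05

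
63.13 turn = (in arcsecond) 8.182e+07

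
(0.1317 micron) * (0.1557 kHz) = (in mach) 6.022e-08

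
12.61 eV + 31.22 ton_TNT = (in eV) 8.153e+29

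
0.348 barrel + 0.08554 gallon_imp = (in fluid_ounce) 1884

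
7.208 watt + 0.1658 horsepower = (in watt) 130.8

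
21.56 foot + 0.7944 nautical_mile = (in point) 4.189e+06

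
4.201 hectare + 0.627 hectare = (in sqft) 5.197e+05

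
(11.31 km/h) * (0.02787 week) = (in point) 1.501e+08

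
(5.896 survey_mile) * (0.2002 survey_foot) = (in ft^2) 6232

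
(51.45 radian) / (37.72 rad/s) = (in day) 1.579e-05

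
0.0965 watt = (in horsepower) 0.0001294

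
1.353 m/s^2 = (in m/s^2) 1.353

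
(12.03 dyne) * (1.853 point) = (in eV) 4.908e+11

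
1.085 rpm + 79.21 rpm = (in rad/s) 8.408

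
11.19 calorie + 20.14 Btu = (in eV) 1.329e+23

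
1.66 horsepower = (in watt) 1238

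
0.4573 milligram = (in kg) 4.573e-07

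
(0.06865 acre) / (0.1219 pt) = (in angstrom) 6.46e+16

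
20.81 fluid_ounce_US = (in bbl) 0.003871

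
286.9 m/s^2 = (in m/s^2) 286.9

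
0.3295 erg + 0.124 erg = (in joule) 4.535e-08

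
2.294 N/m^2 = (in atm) 2.264e-05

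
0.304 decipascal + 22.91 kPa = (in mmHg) 171.8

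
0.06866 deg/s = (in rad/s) 0.001198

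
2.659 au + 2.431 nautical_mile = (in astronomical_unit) 2.659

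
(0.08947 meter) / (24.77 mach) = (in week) 1.754e-11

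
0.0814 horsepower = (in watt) 60.7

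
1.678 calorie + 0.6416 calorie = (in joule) 9.705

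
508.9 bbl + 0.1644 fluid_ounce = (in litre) 8.091e+04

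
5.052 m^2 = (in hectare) 0.0005052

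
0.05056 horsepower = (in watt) 37.7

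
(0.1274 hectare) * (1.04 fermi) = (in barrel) 8.334e-12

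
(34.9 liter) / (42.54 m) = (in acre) 2.027e-07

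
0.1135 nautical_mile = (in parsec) 6.812e-15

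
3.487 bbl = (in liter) 554.4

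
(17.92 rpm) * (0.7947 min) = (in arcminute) 3.076e+05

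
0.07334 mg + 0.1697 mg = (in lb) 5.358e-07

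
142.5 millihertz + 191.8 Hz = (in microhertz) 1.919e+08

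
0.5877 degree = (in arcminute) 35.26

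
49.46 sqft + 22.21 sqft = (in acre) 0.001645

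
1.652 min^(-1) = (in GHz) 2.753e-11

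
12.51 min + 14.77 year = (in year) 14.77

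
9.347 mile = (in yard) 1.645e+04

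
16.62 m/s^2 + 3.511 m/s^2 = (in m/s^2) 20.13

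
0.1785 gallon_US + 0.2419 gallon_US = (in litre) 1.591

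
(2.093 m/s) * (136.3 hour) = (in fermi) 1.027e+21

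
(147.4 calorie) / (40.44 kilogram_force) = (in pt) 4408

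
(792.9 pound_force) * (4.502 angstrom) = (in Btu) 1.505e-09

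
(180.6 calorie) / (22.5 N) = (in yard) 36.73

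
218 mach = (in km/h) 2.672e+05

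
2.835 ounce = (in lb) 0.1772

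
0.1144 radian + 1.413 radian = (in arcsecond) 3.15e+05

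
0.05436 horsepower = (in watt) 40.54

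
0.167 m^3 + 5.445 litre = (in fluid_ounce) 5831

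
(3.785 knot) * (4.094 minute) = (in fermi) 4.783e+17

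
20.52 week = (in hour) 3447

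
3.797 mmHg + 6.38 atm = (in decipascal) 6.47e+06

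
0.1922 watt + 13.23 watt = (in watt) 13.42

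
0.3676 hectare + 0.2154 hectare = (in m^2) 5830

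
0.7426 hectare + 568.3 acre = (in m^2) 2.307e+06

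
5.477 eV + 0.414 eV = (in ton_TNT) 2.256e-28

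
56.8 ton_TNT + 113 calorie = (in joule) 2.377e+11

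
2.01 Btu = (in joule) 2121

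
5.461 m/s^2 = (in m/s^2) 5.461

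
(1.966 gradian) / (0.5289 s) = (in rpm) 0.5576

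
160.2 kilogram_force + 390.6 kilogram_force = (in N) 5402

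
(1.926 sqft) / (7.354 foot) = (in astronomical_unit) 5.336e-13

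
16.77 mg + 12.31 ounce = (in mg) 3.49e+05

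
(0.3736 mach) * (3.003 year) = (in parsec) 3.904e-07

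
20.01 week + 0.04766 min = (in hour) 3362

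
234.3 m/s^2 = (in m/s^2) 234.3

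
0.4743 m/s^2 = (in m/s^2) 0.4743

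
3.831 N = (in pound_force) 0.8612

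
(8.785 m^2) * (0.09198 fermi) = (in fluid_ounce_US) 2.732e-11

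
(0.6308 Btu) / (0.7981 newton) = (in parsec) 2.702e-14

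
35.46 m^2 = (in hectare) 0.003546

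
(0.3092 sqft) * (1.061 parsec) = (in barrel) 5.915e+15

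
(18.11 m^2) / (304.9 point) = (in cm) 1.684e+04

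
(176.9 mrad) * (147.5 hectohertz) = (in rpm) 2.492e+04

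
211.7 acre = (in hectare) 85.67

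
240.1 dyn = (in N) 0.002401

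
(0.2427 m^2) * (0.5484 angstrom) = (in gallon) 3.516e-09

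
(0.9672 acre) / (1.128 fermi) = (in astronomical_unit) 2.32e+07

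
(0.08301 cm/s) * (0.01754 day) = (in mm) 1258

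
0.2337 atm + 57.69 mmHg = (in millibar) 313.7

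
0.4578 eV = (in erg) 7.335e-13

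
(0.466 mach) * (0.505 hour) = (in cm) 2.885e+07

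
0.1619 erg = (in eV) 1.011e+11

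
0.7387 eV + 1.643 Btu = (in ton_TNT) 4.143e-07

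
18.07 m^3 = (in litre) 1.807e+04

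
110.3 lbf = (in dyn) 4.906e+07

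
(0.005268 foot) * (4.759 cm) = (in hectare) 7.641e-09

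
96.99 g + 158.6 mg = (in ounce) 3.427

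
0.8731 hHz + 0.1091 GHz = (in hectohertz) 1.091e+06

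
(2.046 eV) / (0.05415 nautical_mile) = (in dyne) 3.269e-16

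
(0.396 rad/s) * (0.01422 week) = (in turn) 542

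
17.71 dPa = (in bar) 1.771e-05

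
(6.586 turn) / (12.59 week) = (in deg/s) 0.0003114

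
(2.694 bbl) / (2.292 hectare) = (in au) 1.249e-16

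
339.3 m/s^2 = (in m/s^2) 339.3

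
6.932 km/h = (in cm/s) 192.6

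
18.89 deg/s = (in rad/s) 0.3297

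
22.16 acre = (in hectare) 8.968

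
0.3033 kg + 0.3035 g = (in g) 303.6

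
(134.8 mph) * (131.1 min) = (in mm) 4.74e+08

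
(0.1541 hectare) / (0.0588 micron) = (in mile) 1.628e+07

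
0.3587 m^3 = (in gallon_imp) 78.9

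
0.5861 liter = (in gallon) 0.1548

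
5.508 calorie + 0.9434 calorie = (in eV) 1.685e+20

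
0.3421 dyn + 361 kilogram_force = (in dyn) 3.54e+08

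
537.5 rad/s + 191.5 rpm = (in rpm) 5324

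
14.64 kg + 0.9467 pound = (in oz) 531.6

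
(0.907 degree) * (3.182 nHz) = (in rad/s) 5.037e-11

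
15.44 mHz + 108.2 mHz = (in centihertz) 12.36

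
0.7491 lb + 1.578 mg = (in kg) 0.3398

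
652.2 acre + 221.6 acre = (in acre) 873.8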